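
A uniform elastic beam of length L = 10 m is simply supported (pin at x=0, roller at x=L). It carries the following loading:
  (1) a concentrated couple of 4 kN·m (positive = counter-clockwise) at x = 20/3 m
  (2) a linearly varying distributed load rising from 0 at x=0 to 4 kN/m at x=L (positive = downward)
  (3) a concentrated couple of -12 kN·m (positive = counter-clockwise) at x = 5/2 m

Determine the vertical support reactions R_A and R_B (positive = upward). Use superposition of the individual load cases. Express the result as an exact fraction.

R_A = 88/15 kN, R_B = 212/15 kN

Load 1 — applied couple M₀=4 kN·m at a=20/3 m (b=L-a=10/3):
  R_A = M₀/L = 4/10 = 2/5 kN
  R_B = -M₀/L = -4/10 = -2/5 kN
Load 2 — triangular load w₀=4 kN/m (0→w₀ over full span):
  R_A = w₀L/6 = 4·10/6 = 20/3 kN
  R_B = w₀L/3 = 4·10/3 = 40/3 kN
Load 3 — applied couple M₀=-12 kN·m at a=5/2 m (b=L-a=15/2):
  R_A = M₀/L = (-12)/10 = -6/5 kN
  R_B = -M₀/L = -(-12)/10 = 6/5 kN
Superposition: R_A = 88/15 kN, R_B = 212/15 kN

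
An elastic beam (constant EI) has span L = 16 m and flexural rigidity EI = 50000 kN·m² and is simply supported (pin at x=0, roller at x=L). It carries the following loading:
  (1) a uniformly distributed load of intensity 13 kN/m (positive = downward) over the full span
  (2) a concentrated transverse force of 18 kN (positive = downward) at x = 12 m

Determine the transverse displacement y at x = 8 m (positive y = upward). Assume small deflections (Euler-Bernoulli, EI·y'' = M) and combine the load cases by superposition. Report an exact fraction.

y(8) = -2278/9375 m

Load 1 — uniform load w=13 kN/m over full span:
  y_1 = -wx(L³-2Lx²+x³)/(24EI) = -13·8·(16³-2·16·8²+8³)/(24·50000) = -416/1875 m
Load 2 — point force P=18 kN at a=12 m (b=L-a=4):
  y_2 = -Pbx(L²-b²-x²)/(6LEI)  [x≤a] = -18·4·8·(16²-4²-8²)/(6·16·50000) = -66/3125 m
Superposition: y = Σ y_i = -2278/9375 m ≈ -0.242987 m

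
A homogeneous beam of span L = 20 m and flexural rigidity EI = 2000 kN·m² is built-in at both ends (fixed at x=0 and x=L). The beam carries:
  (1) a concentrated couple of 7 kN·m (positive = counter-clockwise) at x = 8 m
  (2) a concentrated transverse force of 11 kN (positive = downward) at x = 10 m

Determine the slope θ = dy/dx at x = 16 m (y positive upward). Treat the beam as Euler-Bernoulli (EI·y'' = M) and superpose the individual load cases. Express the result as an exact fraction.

Load 1 — applied couple M₀=7 kN·m at a=8 m (b=L-a=12):
  θ_1 = (R_Ax²/2 - M_Ax - M₀(x-a))/EI  [x>a] with R_A=63/125, M_A=21/25 = ((63/125)·16²/2 - (21/25)·16 - 7·(16-8))/2000 = -77/31250 rad
Load 2 — point force P=11 kN at a=10 m (b=L-a=10):
  θ_2 = Pa²(L-x)(2bL-(3b+a)(L-x))/(2L³EI)  [x>a] = 11·10²·(20-16)·(2·10·20-(3·10+10)·(20-16))/(2·20³·2000) = 33/1000 rad
Superposition: θ = Σ θ_i = 3817/125000 rad ≈ 0.030536 rad

θ(16) = 3817/125000 rad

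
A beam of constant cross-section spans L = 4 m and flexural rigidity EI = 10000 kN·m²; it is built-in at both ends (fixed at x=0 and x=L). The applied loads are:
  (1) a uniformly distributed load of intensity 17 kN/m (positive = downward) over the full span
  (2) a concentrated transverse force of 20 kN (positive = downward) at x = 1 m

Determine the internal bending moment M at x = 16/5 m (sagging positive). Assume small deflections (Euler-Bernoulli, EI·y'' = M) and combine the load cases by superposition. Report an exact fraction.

Load 1 — uniform load w=17 kN/m over full span:
  M_1 = wLx/2 - wL²/12 - wx²/2 = 17·4·(16/5)/2 - 17·4²/12 - 17·(16/5)²/2 = -68/75 kN·m
Load 2 — point force P=20 kN at a=1 m (b=L-a=3):
  M_2 = Pa²(a+3b)(L-x)/L³ - Pa²b/L²  [x>a] = 20·1²·(1+3·3)·(4-(16/5))/4³ - 20·1²·3/4² = -5/4 kN·m
Superposition: M = Σ M_i = -647/300 kN·m ≈ -2.156667 kN·m

M(16/5) = -647/300 kN·m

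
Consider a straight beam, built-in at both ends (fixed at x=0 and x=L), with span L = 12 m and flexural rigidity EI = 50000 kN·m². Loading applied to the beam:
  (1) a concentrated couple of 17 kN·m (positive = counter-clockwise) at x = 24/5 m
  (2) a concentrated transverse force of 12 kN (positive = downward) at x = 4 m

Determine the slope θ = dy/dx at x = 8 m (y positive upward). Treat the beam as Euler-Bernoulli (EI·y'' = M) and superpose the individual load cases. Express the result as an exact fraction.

θ(8) = 347/1406250 rad

Load 1 — applied couple M₀=17 kN·m at a=24/5 m (b=L-a=36/5):
  θ_1 = (R_Ax²/2 - M_Ax - M₀(x-a))/EI  [x>a] with R_A=51/25, M_A=51/25 = ((51/25)·8²/2 - (51/25)·8 - 17·(8-(24/5)))/50000 = -17/156250 rad
Load 2 — point force P=12 kN at a=4 m (b=L-a=8):
  θ_2 = Pa²(L-x)(2bL-(3b+a)(L-x))/(2L³EI)  [x>a] = 12·4²·(12-8)·(2·8·12-(3·8+4)·(12-8))/(2·12³·50000) = 2/5625 rad
Superposition: θ = Σ θ_i = 347/1406250 rad ≈ 0.000247 rad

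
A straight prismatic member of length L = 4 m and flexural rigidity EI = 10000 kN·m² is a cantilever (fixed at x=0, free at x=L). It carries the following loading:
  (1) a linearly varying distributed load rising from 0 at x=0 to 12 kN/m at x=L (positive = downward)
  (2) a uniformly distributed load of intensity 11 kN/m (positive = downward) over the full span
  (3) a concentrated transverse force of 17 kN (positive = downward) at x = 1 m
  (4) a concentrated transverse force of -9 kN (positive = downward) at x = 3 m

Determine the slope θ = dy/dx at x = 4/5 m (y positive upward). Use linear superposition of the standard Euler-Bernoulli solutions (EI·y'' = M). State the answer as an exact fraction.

Load 1 — triangular load w₀=12 kN/m (0→w₀ over full span):
  θ_1 = (w₀Lx²/4-w₀L²x/3-w₀x⁴/(24L))/EI = (12·4·(4/5)²/4-12·4²·(4/5)/3-12·(4/5)⁴/(24·4))/10000 = -1702/390625 rad
Load 2 — uniform load w=11 kN/m over full span:
  θ_2 = -wx(x²-3Lx+3L²)/(6EI) = -11·(4/5)·((4/5)²-3·4·(4/5)+3·4²)/(6·10000) = -1342/234375 rad
Load 3 — point force P=17 kN at a=1 m (b=L-a=3):
  θ_3 = -Px(2a-x)/(2EI)  [x≤a] = -17·(4/5)·(2·1-(4/5))/(2·10000) = -51/62500 rad
Load 4 — point force P=-9 kN at a=3 m (b=L-a=1):
  θ_4 = -Px(2a-x)/(2EI)  [x≤a] = -(-9)·(4/5)·(2·3-(4/5))/(2·10000) = 117/62500 rad
Superposition: θ = Σ θ_i = -21157/2343750 rad ≈ -0.009027 rad

θ(4/5) = -21157/2343750 rad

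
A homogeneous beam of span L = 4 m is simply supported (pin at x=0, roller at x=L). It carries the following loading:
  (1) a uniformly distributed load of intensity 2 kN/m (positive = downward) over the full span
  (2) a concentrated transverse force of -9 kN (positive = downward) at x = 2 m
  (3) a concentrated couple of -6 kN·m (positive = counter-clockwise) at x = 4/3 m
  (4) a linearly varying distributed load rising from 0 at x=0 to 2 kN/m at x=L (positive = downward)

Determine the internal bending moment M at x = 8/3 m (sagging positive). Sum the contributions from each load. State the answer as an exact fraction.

M(8/3) = 124/81 kN·m

Load 1 — uniform load w=2 kN/m over full span:
  M_1 = wx(L-x)/2 = 2·(8/3)·(4-(8/3))/2 = 32/9 kN·m
Load 2 — point force P=-9 kN at a=2 m (b=L-a=2):
  M_2 = Pa(L-x)/L  [x>a] = (-9)·2·(4-(8/3))/4 = -6 kN·m
Load 3 — applied couple M₀=-6 kN·m at a=4/3 m (b=L-a=8/3):
  M_3 = M₀x/L - M₀  [x>a] = (-6)·(8/3)/4 - (-6) = 2 kN·m
Load 4 — triangular load w₀=2 kN/m (0→w₀ over full span):
  M_4 = w₀Lx/6 - w₀x³/(6L) = 2·4·(8/3)/6 - 2·(8/3)³/(6·4) = 160/81 kN·m
Superposition: M = Σ M_i = 124/81 kN·m ≈ 1.530864 kN·m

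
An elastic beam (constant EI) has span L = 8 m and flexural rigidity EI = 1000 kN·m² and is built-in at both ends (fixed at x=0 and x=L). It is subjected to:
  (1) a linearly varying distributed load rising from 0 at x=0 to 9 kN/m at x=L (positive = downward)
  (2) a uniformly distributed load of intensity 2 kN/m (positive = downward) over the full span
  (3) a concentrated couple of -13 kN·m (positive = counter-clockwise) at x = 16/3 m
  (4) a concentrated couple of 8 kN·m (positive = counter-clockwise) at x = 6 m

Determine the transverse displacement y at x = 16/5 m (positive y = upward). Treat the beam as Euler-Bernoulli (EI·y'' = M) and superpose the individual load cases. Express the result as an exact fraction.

y(16/5) = -1027096/17578125 m

Load 1 — triangular load w₀=9 kN/m (0→w₀ over full span):
  y_1 = -w₀x²(L-x)²(x+2L)/(120LEI) = -9·(16/5)²·(8-(16/5))²·((16/5)+2·8)/(120·8·1000) = -82944/1953125 m
Load 2 — uniform load w=2 kN/m over full span:
  y_2 = -wx²(L-x)²/(24EI) = -2·(16/5)²·(8-(16/5))²/(24·1000) = -1536/78125 m
Load 3 — applied couple M₀=-13 kN·m at a=16/3 m (b=L-a=8/3):
  y_3 = (R_Ax³/6 - M_Ax²/2)/EI  [x≤a] with R_A=-13/6, M_A=-13/3 = ((-13/6)·(16/5)³/6 - (-13/3)·(16/5)²/2)/1000 = 1456/140625 m
Load 4 — applied couple M₀=8 kN·m at a=6 m (b=L-a=2):
  y_4 = (R_Ax³/6 - M_Ax²/2)/EI  [x≤a] with R_A=9/8, M_A=5/2 = ((9/8)·(16/5)³/6 - (5/2)·(16/5)²/2)/1000 = -104/15625 m
Superposition: y = Σ y_i = -1027096/17578125 m ≈ -0.058430 m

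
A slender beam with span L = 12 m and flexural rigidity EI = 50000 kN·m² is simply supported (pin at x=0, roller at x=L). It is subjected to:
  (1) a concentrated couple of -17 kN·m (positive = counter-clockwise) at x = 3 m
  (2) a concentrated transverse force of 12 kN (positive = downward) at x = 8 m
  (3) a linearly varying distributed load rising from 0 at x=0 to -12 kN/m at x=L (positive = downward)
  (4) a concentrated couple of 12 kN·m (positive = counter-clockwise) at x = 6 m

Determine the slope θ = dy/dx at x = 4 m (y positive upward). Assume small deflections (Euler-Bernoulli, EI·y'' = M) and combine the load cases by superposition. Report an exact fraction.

Load 1 — applied couple M₀=-17 kN·m at a=3 m (b=L-a=9):
  θ_1 = (M₀x²/(2L)-M₀(x-a)+C₁)/EI  [x>a] with C₁=M₀(3b²-L²)/(6L)=-187/8 = ((-17)·4²/(2·12)-(-17)·(4-3)+(-187/8))/50000 = -17/48000 rad
Load 2 — point force P=12 kN at a=8 m (b=L-a=4):
  θ_2 = -Pb(L²-b²-3x²)/(6LEI)  [x≤a] = -12·4·(12²-4²-3·4²)/(6·12·50000) = -2/1875 rad
Load 3 — triangular load w₀=-12 kN/m (0→w₀ over full span):
  θ_3 = -w₀(7L⁴-30L²x²+15x⁴)/(360LEI) = -(-12)·(7·12⁴-30·12²·4²+15·4⁴)/(360·12·50000) = 208/46875 rad
Load 4 — applied couple M₀=12 kN·m at a=6 m (b=L-a=6):
  θ_4 = (M₀x²/(2L)+C₁)/EI  [x≤a] with C₁=M₀(3b²-L²)/(6L)=-6 = (12·4²/(2·12)+(-6))/50000 = 1/25000 rad
Superposition: θ = Σ θ_i = 6113/2000000 rad ≈ 0.003057 rad

θ(4) = 6113/2000000 rad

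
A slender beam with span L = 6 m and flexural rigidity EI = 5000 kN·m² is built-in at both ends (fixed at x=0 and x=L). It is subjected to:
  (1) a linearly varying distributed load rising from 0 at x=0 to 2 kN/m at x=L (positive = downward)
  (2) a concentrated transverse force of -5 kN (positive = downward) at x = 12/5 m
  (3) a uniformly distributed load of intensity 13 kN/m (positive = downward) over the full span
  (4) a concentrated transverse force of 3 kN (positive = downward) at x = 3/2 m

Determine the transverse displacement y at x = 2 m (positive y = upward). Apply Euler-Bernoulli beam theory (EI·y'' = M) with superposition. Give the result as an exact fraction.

Load 1 — triangular load w₀=2 kN/m (0→w₀ over full span):
  y_1 = -w₀x²(L-x)²(x+2L)/(120LEI) = -2·2²·(6-2)²·(2+2·6)/(120·6·5000) = -14/28125 m
Load 2 — point force P=-5 kN at a=12/5 m (b=L-a=18/5):
  y_2 = -Pb²x²(3aL-(3a+b)x)/(6L³EI)  [x≤a] = -(-5)·(18/5)²·2²·(3·(12/5)·6-(3·(12/5)+(18/5))·2)/(6·6³·5000) = 27/31250 m
Load 3 — uniform load w=13 kN/m over full span:
  y_3 = -wx²(L-x)²/(24EI) = -13·2²·(6-2)²/(24·5000) = -13/1875 m
Load 4 — point force P=3 kN at a=3/2 m (b=L-a=9/2):
  y_4 = -Pa²(L-x)²(3bL-(3b+a)(L-x))/(6L³EI)  [x>a] = -3·(3/2)²·(6-2)²·(3·(9/2)·6-(3·(9/2)+(3/2))·(6-2))/(6·6³·5000) = -7/20000 m
Superposition: y = Σ y_i = -31127/4500000 m ≈ -0.006917 m

y(2) = -31127/4500000 m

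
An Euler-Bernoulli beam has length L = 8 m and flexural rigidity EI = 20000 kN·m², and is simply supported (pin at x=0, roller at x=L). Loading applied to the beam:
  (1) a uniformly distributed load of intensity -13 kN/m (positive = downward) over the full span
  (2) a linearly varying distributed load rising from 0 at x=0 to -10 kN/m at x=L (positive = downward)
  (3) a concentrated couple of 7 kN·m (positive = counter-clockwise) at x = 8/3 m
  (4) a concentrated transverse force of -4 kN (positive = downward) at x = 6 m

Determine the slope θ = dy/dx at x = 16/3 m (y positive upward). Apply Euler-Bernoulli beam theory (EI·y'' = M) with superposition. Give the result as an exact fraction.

Load 1 — uniform load w=-13 kN/m over full span:
  θ_1 = -w(L³-6Lx²+4x³)/(24EI) = -(-13)·(8³-6·8·(16/3)²+4·(16/3)³)/(24·20000) = -338/50625 rad
Load 2 — triangular load w₀=-10 kN/m (0→w₀ over full span):
  θ_2 = -w₀(7L⁴-30L²x²+15x⁴)/(360LEI) = -(-10)·(7·8⁴-30·8²·(16/3)²+15·(16/3)⁴)/(360·8·20000) = -364/151875 rad
Load 3 — applied couple M₀=7 kN·m at a=8/3 m (b=L-a=16/3):
  θ_3 = (M₀x²/(2L)-M₀(x-a)+C₁)/EI  [x>a] with C₁=M₀(3b²-L²)/(6L)=28/9 = (7·(16/3)²/(2·8)-7·((16/3)-(8/3))+(28/9))/20000 = -7/45000 rad
Load 4 — point force P=-4 kN at a=6 m (b=L-a=2):
  θ_4 = -Pb(L²-b²-3x²)/(6LEI)  [x≤a] = -(-4)·2·(8²-2²-3·(16/3)²)/(6·8·20000) = -19/90000 rad
Superposition: θ = Σ θ_i = -22939/2430000 rad ≈ -0.009440 rad

θ(16/3) = -22939/2430000 rad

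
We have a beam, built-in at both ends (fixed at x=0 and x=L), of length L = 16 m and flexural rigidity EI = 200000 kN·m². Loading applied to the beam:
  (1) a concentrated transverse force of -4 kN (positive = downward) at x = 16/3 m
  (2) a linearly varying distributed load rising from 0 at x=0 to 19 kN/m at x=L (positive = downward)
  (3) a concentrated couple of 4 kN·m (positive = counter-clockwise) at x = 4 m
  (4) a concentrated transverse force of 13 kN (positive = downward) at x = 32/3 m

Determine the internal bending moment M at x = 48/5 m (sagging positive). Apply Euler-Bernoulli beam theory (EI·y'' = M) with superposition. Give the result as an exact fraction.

M(48/5) = 1552831/13500 kN·m

Load 1 — point force P=-4 kN at a=16/3 m (b=L-a=32/3):
  M_1 = Pa²(a+3b)(L-x)/L³ - Pa²b/L²  [x>a] = (-4)·(16/3)²·((16/3)+3·(32/3))·(16-(48/5))/16³ - (-4)·(16/3)²·(32/3)/16² = -256/135 kN·m
Load 2 — triangular load w₀=19 kN/m (0→w₀ over full span):
  M_2 = 3w₀Lx/20 - w₀L²/30 - w₀x³/(6L) = 3·19·16·(48/5)/20 - 19·16²/30 - 19·(48/5)³/(6·16) = 37696/375 kN·m
Load 3 — applied couple M₀=4 kN·m at a=4 m (b=L-a=12):
  M_3 = R_Ax - M_A - M₀  [x>a] with R_A=9/32, M_A=-3/4 = (9/32)·(48/5) - (-3/4) - 4 = -11/20 kN·m
Load 4 — point force P=13 kN at a=32/3 m (b=L-a=16/3):
  M_4 = Pb²(3a+b)x/L³ - Pab²/L²  [x≤a] = 13·(16/3)²·(3·(32/3)+(16/3))·(48/5)/16³ - 13·(32/3)·(16/3)²/16² = 2288/135 kN·m
Superposition: M = Σ M_i = 1552831/13500 kN·m ≈ 115.024519 kN·m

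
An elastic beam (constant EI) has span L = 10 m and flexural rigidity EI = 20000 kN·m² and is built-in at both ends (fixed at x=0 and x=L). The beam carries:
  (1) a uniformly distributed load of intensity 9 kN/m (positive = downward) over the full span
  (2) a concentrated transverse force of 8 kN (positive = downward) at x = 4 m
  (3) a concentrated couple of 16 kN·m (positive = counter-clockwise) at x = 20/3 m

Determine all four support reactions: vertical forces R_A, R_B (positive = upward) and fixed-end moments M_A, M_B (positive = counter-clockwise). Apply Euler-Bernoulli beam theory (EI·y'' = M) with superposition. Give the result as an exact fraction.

Load 1 — uniform load w=9 kN/m over full span:
  R_A = wL/2 = 9·10/2 = 45 kN
  M_A = wL²/12 = 9·10²/12 = 75 kN·m
  R_B = wL/2 = 9·10/2 = 45 kN
  M_B = -wL²/12 = -9·10²/12 = -75 kN·m
Load 2 — point force P=8 kN at a=4 m (b=L-a=6):
  R_A = Pb²(3a+b)/L³ = 8·6²·(3·4+6)/10³ = 648/125 kN
  M_A = Pab²/L² = 8·4·6²/10² = 288/25 kN·m
  R_B = Pa²(a+3b)/L³ = 8·4²·(4+3·6)/10³ = 352/125 kN
  M_B = -Pa²b/L² = -8·4²·6/10² = -192/25 kN·m
Load 3 — applied couple M₀=16 kN·m at a=20/3 m (b=L-a=10/3):
  R_A = 6M₀ab/L³ = 6·16·(20/3)·(10/3)/10³ = 32/15 kN
  M_A = M₀b(2a-b)/L² = 16·(10/3)·(2·(20/3)-(10/3))/10² = 16/3 kN·m
  R_B = -6M₀ab/L³ = -6·16·(20/3)·(10/3)/10³ = -32/15 kN
  M_B = M₀a(2b-a)/L² = 16·(20/3)·(2·(10/3)-(20/3))/10² = 0 kN·m
Superposition: R_A = 19619/375 kN, M_A = 6889/75 kN·m, R_B = 17131/375 kN, M_B = -2067/25 kN·m

R_A = 19619/375 kN, M_A = 6889/75 kN·m, R_B = 17131/375 kN, M_B = -2067/25 kN·m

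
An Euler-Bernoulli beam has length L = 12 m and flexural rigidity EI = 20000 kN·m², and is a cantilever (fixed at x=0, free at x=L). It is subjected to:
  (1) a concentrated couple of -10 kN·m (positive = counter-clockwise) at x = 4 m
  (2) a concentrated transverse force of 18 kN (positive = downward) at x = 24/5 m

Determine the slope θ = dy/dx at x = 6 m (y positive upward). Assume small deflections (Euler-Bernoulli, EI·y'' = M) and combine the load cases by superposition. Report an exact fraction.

θ(6) = -773/62500 rad

Load 1 — applied couple M₀=-10 kN·m at a=4 m (b=L-a=8):
  θ_1 = M₀a/EI  [x>a] = (-10)·4/20000 = -1/500 rad
Load 2 — point force P=18 kN at a=24/5 m (b=L-a=36/5):
  θ_2 = -Pa²/(2EI)  [x>a] = -18·(24/5)²/(2·20000) = -162/15625 rad
Superposition: θ = Σ θ_i = -773/62500 rad ≈ -0.012368 rad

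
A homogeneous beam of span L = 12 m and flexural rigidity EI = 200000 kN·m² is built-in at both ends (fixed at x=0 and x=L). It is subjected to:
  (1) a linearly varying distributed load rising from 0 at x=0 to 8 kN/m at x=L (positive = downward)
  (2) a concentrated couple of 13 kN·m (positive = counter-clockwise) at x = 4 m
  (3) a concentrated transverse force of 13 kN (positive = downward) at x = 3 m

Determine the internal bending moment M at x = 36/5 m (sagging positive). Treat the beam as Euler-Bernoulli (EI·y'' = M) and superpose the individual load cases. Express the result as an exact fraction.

Load 1 — triangular load w₀=8 kN/m (0→w₀ over full span):
  M_1 = 3w₀Lx/20 - w₀L²/30 - w₀x³/(6L) = 3·8·12·(36/5)/20 - 8·12²/30 - 8·(36/5)³/(6·12) = 2976/125 kN·m
Load 2 — applied couple M₀=13 kN·m at a=4 m (b=L-a=8):
  M_2 = R_Ax - M_A - M₀  [x>a] with R_A=13/9, M_A=0 = (13/9)·(36/5) - 0 - 13 = -13/5 kN·m
Load 3 — point force P=13 kN at a=3 m (b=L-a=9):
  M_3 = Pa²(a+3b)(L-x)/L³ - Pa²b/L²  [x>a] = 13·3²·(3+3·9)·(12-(36/5))/12³ - 13·3²·9/12² = 39/16 kN·m
Superposition: M = Σ M_i = 47291/2000 kN·m ≈ 23.645500 kN·m

M(36/5) = 47291/2000 kN·m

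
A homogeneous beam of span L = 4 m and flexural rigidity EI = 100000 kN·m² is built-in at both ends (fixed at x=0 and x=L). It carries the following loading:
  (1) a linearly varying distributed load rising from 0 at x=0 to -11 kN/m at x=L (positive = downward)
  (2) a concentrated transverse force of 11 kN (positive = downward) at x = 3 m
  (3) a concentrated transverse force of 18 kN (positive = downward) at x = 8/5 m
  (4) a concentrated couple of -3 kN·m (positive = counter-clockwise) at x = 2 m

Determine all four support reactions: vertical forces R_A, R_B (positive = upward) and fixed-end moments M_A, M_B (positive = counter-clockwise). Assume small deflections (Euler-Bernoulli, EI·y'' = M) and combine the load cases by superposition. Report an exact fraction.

R_A = 22631/4000 kN, M_A = 34883/6000 kN·m, R_B = 5369/4000 kN, M_B = -10099/2000 kN·m

Load 1 — triangular load w₀=-11 kN/m (0→w₀ over full span):
  R_A = 3w₀L/20 = 3·(-11)·4/20 = -33/5 kN
  M_A = w₀L²/30 = (-11)·4²/30 = -88/15 kN·m
  R_B = 7w₀L/20 = 7·(-11)·4/20 = -77/5 kN
  M_B = -w₀L²/20 = -(-11)·4²/20 = 44/5 kN·m
Load 2 — point force P=11 kN at a=3 m (b=L-a=1):
  R_A = Pb²(3a+b)/L³ = 11·1²·(3·3+1)/4³ = 55/32 kN
  M_A = Pab²/L² = 11·3·1²/4² = 33/16 kN·m
  R_B = Pa²(a+3b)/L³ = 11·3²·(3+3·1)/4³ = 297/32 kN
  M_B = -Pa²b/L² = -11·3²·1/4² = -99/16 kN·m
Load 3 — point force P=18 kN at a=8/5 m (b=L-a=12/5):
  R_A = Pb²(3a+b)/L³ = 18·(12/5)²·(3·(8/5)+(12/5))/4³ = 1458/125 kN
  M_A = Pab²/L² = 18·(8/5)·(12/5)²/4² = 1296/125 kN·m
  R_B = Pa²(a+3b)/L³ = 18·(8/5)²·((8/5)+3·(12/5))/4³ = 792/125 kN
  M_B = -Pa²b/L² = -18·(8/5)²·(12/5)/4² = -864/125 kN·m
Load 4 — applied couple M₀=-3 kN·m at a=2 m (b=L-a=2):
  R_A = 6M₀ab/L³ = 6·(-3)·2·2/4³ = -9/8 kN
  M_A = M₀b(2a-b)/L² = (-3)·2·(2·2-2)/4² = -3/4 kN·m
  R_B = -6M₀ab/L³ = -6·(-3)·2·2/4³ = 9/8 kN
  M_B = M₀a(2b-a)/L² = (-3)·2·(2·2-2)/4² = -3/4 kN·m
Superposition: R_A = 22631/4000 kN, M_A = 34883/6000 kN·m, R_B = 5369/4000 kN, M_B = -10099/2000 kN·m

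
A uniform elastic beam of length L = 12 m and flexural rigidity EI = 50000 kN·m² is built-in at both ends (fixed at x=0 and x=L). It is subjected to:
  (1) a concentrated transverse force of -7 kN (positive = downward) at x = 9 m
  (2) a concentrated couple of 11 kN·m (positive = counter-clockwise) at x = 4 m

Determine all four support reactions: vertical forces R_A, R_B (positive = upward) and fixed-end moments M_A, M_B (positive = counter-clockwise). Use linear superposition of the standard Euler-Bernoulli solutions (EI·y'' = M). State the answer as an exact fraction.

Load 1 — point force P=-7 kN at a=9 m (b=L-a=3):
  R_A = Pb²(3a+b)/L³ = (-7)·3²·(3·9+3)/12³ = -35/32 kN
  M_A = Pab²/L² = (-7)·9·3²/12² = -63/16 kN·m
  R_B = Pa²(a+3b)/L³ = (-7)·9²·(9+3·3)/12³ = -189/32 kN
  M_B = -Pa²b/L² = -(-7)·9²·3/12² = 189/16 kN·m
Load 2 — applied couple M₀=11 kN·m at a=4 m (b=L-a=8):
  R_A = 6M₀ab/L³ = 6·11·4·8/12³ = 11/9 kN
  M_A = M₀b(2a-b)/L² = 11·8·(2·4-8)/12² = 0 kN·m
  R_B = -6M₀ab/L³ = -6·11·4·8/12³ = -11/9 kN
  M_B = M₀a(2b-a)/L² = 11·4·(2·8-4)/12² = 11/3 kN·m
Superposition: R_A = 37/288 kN, M_A = -63/16 kN·m, R_B = -2053/288 kN, M_B = 743/48 kN·m

R_A = 37/288 kN, M_A = -63/16 kN·m, R_B = -2053/288 kN, M_B = 743/48 kN·m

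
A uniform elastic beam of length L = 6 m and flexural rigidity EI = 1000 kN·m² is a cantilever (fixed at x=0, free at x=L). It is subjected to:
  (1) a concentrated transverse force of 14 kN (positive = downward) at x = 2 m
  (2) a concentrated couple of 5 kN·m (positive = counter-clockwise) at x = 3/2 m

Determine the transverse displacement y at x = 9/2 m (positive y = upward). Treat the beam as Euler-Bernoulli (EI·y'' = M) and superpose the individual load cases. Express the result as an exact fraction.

y(9/2) = -1901/24000 m

Load 1 — point force P=14 kN at a=2 m (b=L-a=4):
  y_1 = -Pa²(3x-a)/(6EI)  [x>a] = -14·2²·(3·(9/2)-2)/(6·1000) = -161/1500 m
Load 2 — applied couple M₀=5 kN·m at a=3/2 m (b=L-a=9/2):
  y_2 = M₀a(2x-a)/(2EI)  [x>a] = 5·(3/2)·(2·(9/2)-(3/2))/(2·1000) = 9/320 m
Superposition: y = Σ y_i = -1901/24000 m ≈ -0.079208 m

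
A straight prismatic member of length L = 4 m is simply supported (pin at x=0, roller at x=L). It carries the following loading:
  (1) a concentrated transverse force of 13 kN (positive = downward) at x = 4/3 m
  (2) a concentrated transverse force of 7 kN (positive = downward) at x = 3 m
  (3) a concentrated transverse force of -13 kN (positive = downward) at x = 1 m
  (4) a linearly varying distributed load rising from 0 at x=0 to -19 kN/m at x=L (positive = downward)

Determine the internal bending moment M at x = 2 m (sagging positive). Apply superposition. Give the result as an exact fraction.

M(2) = -40/3 kN·m

Load 1 — point force P=13 kN at a=4/3 m (b=L-a=8/3):
  M_1 = Pa(L-x)/L  [x>a] = 13·(4/3)·(4-2)/4 = 26/3 kN·m
Load 2 — point force P=7 kN at a=3 m (b=L-a=1):
  M_2 = Pbx/L  [x≤a] = 7·1·2/4 = 7/2 kN·m
Load 3 — point force P=-13 kN at a=1 m (b=L-a=3):
  M_3 = Pa(L-x)/L  [x>a] = (-13)·1·(4-2)/4 = -13/2 kN·m
Load 4 — triangular load w₀=-19 kN/m (0→w₀ over full span):
  M_4 = w₀Lx/6 - w₀x³/(6L) = (-19)·4·2/6 - (-19)·2³/(6·4) = -19 kN·m
Superposition: M = Σ M_i = -40/3 kN·m ≈ -13.333333 kN·m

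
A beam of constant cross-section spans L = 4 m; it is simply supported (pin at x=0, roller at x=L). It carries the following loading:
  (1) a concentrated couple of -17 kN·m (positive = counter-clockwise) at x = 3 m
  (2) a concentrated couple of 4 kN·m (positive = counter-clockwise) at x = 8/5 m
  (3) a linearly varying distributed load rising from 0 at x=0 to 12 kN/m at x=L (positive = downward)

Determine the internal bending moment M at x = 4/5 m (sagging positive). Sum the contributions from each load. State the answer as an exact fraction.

Load 1 — applied couple M₀=-17 kN·m at a=3 m (b=L-a=1):
  M_1 = M₀x/L  [x≤a] = (-17)·(4/5)/4 = -17/5 kN·m
Load 2 — applied couple M₀=4 kN·m at a=8/5 m (b=L-a=12/5):
  M_2 = M₀x/L  [x≤a] = 4·(4/5)/4 = 4/5 kN·m
Load 3 — triangular load w₀=12 kN/m (0→w₀ over full span):
  M_3 = w₀Lx/6 - w₀x³/(6L) = 12·4·(4/5)/6 - 12·(4/5)³/(6·4) = 768/125 kN·m
Superposition: M = Σ M_i = 443/125 kN·m ≈ 3.544000 kN·m

M(4/5) = 443/125 kN·m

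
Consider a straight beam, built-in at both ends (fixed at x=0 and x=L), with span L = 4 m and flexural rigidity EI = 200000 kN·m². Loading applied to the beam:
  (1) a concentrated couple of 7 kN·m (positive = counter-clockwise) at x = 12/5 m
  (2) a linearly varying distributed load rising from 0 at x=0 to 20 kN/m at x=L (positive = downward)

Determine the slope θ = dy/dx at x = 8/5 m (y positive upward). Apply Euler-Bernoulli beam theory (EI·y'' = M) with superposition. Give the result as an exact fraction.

Load 1 — applied couple M₀=7 kN·m at a=12/5 m (b=L-a=8/5):
  θ_1 = (R_Ax²/2 - M_Ax)/EI  [x≤a] with R_A=63/25, M_A=56/25 = ((63/25)·(8/5)²/2 - (56/25)·(8/5))/200000 = -7/3906250 rad
Load 2 — triangular load w₀=20 kN/m (0→w₀ over full span):
  θ_2 = -w₀(2x(L-x)(L-2x)(x+2L)+x²(L-x)²)/(120LEI) = -20·(2·(8/5)·(4-(8/5))·(4-2·(8/5))·((8/5)+2·4)+(8/5)²·(4-(8/5))²)/(120·4·200000) = -6/390625 rad
Superposition: θ = Σ θ_i = -67/3906250 rad ≈ -0.000017 rad

θ(8/5) = -67/3906250 rad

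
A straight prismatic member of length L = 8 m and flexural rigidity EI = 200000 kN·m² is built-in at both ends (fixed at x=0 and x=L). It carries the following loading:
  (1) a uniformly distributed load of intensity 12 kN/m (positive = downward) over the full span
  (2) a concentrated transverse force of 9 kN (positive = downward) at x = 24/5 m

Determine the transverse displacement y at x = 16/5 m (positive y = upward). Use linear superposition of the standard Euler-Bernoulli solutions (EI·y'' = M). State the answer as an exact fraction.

y(16/5) = -33216/48828125 m

Load 1 — uniform load w=12 kN/m over full span:
  y_1 = -wx²(L-x)²/(24EI) = -12·(16/5)²·(8-(16/5))²/(24·200000) = -1152/1953125 m
Load 2 — point force P=9 kN at a=24/5 m (b=L-a=16/5):
  y_2 = -Pb²x²(3aL-(3a+b)x)/(6L³EI)  [x≤a] = -9·(16/5)²·(16/5)²·(3·(24/5)·8-(3·(24/5)+(16/5))·(16/5))/(6·8³·200000) = -4416/48828125 m
Superposition: y = Σ y_i = -33216/48828125 m ≈ -0.000680 m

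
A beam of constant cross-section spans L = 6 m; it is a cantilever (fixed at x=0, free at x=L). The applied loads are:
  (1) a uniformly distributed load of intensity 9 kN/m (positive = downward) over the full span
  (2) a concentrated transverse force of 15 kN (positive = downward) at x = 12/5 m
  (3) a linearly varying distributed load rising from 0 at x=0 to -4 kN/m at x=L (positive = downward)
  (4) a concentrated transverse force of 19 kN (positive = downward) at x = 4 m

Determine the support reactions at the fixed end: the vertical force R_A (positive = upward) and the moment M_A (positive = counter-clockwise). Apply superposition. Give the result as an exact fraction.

Load 1 — uniform load w=9 kN/m over full span:
  R_A = wL = 9·6 = 54 kN
  M_A = wL²/2 = 9·6²/2 = 162 kN·m
Load 2 — point force P=15 kN at a=12/5 m (b=L-a=18/5):
  R_A = P = 15 kN
  M_A = Pa = 15·(12/5) = 36 kN·m
Load 3 — triangular load w₀=-4 kN/m (0→w₀ over full span):
  R_A = w₀L/2 = (-4)·6/2 = -12 kN
  M_A = w₀L²/3 = (-4)·6²/3 = -48 kN·m
Load 4 — point force P=19 kN at a=4 m (b=L-a=2):
  R_A = P = 19 kN
  M_A = Pa = 19·4 = 76 kN·m
Superposition: R_A = 76 kN, M_A = 226 kN·m

R_A = 76 kN, M_A = 226 kN·m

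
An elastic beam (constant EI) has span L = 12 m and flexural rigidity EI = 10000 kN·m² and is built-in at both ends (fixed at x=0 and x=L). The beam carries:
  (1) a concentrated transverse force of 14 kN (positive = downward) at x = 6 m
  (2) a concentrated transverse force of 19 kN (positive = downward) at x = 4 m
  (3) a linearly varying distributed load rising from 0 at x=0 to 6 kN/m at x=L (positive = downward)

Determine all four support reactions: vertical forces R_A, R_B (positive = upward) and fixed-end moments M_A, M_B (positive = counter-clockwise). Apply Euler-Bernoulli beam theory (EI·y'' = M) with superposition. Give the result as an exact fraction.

R_A = 4303/135 kN, M_A = 3761/45 kN·m, R_B = 5012/135 kN, M_B = -3649/45 kN·m

Load 1 — point force P=14 kN at a=6 m (b=L-a=6):
  R_A = Pb²(3a+b)/L³ = 14·6²·(3·6+6)/12³ = 7 kN
  M_A = Pab²/L² = 14·6·6²/12² = 21 kN·m
  R_B = Pa²(a+3b)/L³ = 14·6²·(6+3·6)/12³ = 7 kN
  M_B = -Pa²b/L² = -14·6²·6/12² = -21 kN·m
Load 2 — point force P=19 kN at a=4 m (b=L-a=8):
  R_A = Pb²(3a+b)/L³ = 19·8²·(3·4+8)/12³ = 380/27 kN
  M_A = Pab²/L² = 19·4·8²/12² = 304/9 kN·m
  R_B = Pa²(a+3b)/L³ = 19·4²·(4+3·8)/12³ = 133/27 kN
  M_B = -Pa²b/L² = -19·4²·8/12² = -152/9 kN·m
Load 3 — triangular load w₀=6 kN/m (0→w₀ over full span):
  R_A = 3w₀L/20 = 3·6·12/20 = 54/5 kN
  M_A = w₀L²/30 = 6·12²/30 = 144/5 kN·m
  R_B = 7w₀L/20 = 7·6·12/20 = 126/5 kN
  M_B = -w₀L²/20 = -6·12²/20 = -216/5 kN·m
Superposition: R_A = 4303/135 kN, M_A = 3761/45 kN·m, R_B = 5012/135 kN, M_B = -3649/45 kN·m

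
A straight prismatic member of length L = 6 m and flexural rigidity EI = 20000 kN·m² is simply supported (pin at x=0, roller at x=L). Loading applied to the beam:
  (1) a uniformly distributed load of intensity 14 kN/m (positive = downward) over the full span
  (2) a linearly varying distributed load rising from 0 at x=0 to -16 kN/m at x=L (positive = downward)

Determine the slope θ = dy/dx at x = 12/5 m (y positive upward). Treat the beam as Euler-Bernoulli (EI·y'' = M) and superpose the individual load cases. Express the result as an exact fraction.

Load 1 — uniform load w=14 kN/m over full span:
  θ_1 = -w(L³-6Lx²+4x³)/(24EI) = -14·(6³-6·6·(12/5)²+4·(12/5)³)/(24·20000) = -2331/1250000 rad
Load 2 — triangular load w₀=-16 kN/m (0→w₀ over full span):
  θ_2 = -w₀(7L⁴-30L²x²+15x⁴)/(360LEI) = -(-16)·(7·6⁴-30·6²·(12/5)²+15·(12/5)⁴)/(360·6·20000) = 969/781250 rad
Superposition: θ = Σ θ_i = -3903/6250000 rad ≈ -0.000624 rad

θ(12/5) = -3903/6250000 rad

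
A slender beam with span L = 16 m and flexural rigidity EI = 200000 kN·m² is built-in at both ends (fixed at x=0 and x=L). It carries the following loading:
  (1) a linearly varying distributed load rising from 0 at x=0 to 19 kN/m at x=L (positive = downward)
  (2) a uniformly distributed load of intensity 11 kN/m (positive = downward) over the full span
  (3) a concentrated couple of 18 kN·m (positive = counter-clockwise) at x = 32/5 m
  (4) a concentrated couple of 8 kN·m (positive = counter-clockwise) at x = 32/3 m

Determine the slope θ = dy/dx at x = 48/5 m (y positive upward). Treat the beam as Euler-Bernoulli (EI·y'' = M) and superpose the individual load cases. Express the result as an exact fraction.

θ(48/5) = 598/390625 rad

Load 1 — triangular load w₀=19 kN/m (0→w₀ over full span):
  θ_1 = -w₀(2x(L-x)(L-2x)(x+2L)+x²(L-x)²)/(120LEI) = -19·(2·(48/5)·(16-(48/5))·(16-2·(48/5))·((48/5)+2·16)+(48/5)²·(16-(48/5))²)/(120·16·200000) = 1216/1953125 rad
Load 2 — uniform load w=11 kN/m over full span:
  θ_2 = -wx(L-x)(L-2x)/(12EI) = -11·(48/5)·(16-(48/5))·(16-2·(48/5))/(12·200000) = 352/390625 rad
Load 3 — applied couple M₀=18 kN·m at a=32/5 m (b=L-a=48/5):
  θ_3 = (R_Ax²/2 - M_Ax - M₀(x-a))/EI  [x>a] with R_A=81/50, M_A=54/25 = ((81/50)·(48/5)²/2 - (54/25)·(48/5) - 18·((48/5)-(32/5)))/200000 = -36/1953125 rad
Load 4 — applied couple M₀=8 kN·m at a=32/3 m (b=L-a=16/3):
  θ_4 = (R_Ax²/2 - M_Ax)/EI  [x≤a] with R_A=2/3, M_A=8/3 = ((2/3)·(48/5)²/2 - (8/3)·(48/5))/200000 = 2/78125 rad
Superposition: θ = Σ θ_i = 598/390625 rad ≈ 0.001531 rad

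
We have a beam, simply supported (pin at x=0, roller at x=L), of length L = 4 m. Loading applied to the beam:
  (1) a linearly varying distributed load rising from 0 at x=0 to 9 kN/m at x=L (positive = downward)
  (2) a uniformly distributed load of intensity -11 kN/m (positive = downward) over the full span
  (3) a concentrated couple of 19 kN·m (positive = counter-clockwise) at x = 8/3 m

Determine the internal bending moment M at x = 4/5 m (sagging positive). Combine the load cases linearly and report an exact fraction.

Load 1 — triangular load w₀=9 kN/m (0→w₀ over full span):
  M_1 = w₀Lx/6 - w₀x³/(6L) = 9·4·(4/5)/6 - 9·(4/5)³/(6·4) = 576/125 kN·m
Load 2 — uniform load w=-11 kN/m over full span:
  M_2 = wx(L-x)/2 = (-11)·(4/5)·(4-(4/5))/2 = -352/25 kN·m
Load 3 — applied couple M₀=19 kN·m at a=8/3 m (b=L-a=4/3):
  M_3 = M₀x/L  [x≤a] = 19·(4/5)/4 = 19/5 kN·m
Superposition: M = Σ M_i = -709/125 kN·m ≈ -5.672000 kN·m

M(4/5) = -709/125 kN·m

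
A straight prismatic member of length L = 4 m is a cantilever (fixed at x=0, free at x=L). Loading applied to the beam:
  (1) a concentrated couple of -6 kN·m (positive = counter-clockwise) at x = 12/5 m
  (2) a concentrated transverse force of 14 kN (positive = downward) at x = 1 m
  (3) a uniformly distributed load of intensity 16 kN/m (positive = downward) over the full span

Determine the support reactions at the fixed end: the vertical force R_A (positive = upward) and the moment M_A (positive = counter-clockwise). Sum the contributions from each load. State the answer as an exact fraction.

Load 1 — applied couple M₀=-6 kN·m at a=12/5 m (b=L-a=8/5):
  R_A = 0 kN
  M_A = -M₀ = -(-6) = 6 kN·m
Load 2 — point force P=14 kN at a=1 m (b=L-a=3):
  R_A = P = 14 kN
  M_A = Pa = 14·1 = 14 kN·m
Load 3 — uniform load w=16 kN/m over full span:
  R_A = wL = 16·4 = 64 kN
  M_A = wL²/2 = 16·4²/2 = 128 kN·m
Superposition: R_A = 78 kN, M_A = 148 kN·m

R_A = 78 kN, M_A = 148 kN·m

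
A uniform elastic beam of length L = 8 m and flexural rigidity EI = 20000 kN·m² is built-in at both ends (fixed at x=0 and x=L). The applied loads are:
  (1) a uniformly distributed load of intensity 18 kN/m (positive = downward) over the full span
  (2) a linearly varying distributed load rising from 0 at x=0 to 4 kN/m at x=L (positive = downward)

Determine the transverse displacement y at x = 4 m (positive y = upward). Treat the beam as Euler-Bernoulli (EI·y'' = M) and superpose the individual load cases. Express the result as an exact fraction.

Load 1 — uniform load w=18 kN/m over full span:
  y_1 = -wx²(L-x)²/(24EI) = -18·4²·(8-4)²/(24·20000) = -6/625 m
Load 2 — triangular load w₀=4 kN/m (0→w₀ over full span):
  y_2 = -w₀x²(L-x)²(x+2L)/(120LEI) = -4·4²·(8-4)²·(4+2·8)/(120·8·20000) = -2/1875 m
Superposition: y = Σ y_i = -4/375 m ≈ -0.010667 m

y(4) = -4/375 m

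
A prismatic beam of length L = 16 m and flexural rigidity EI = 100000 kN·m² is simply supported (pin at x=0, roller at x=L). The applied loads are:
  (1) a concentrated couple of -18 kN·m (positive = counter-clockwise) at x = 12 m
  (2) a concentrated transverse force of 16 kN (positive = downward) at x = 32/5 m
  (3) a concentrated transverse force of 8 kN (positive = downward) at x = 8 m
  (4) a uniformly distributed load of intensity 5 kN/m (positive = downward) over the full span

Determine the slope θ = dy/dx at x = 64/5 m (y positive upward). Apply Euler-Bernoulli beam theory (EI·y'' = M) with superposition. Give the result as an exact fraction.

Load 1 — applied couple M₀=-18 kN·m at a=12 m (b=L-a=4):
  θ_1 = (M₀x²/(2L)-M₀(x-a)+C₁)/EI  [x>a] with C₁=M₀(3b²-L²)/(6L)=39 = ((-18)·(64/5)²/(2·16)-(-18)·((64/5)-12)+39)/100000 = -969/2500000 rad
Load 2 — point force P=16 kN at a=32/5 m (b=L-a=48/5):
  θ_2 = -Pa(2L²-6Lx+3x²+a²)/(6LEI)  [x>a] = -16·(32/5)·(2·16²-6·16·(64/5)+3·(64/5)²+(32/5)²)/(6·16·100000) = 768/390625 rad
Load 3 — point force P=8 kN at a=8 m (b=L-a=8):
  θ_3 = -Pa(2L²-6Lx+3x²+a²)/(6LEI)  [x>a] = -8·8·(2·16²-6·16·(64/5)+3·(64/5)²+8²)/(6·16·100000) = 84/78125 rad
Load 4 — uniform load w=5 kN/m over full span:
  θ_4 = -w(L³-6Lx²+4x³)/(24EI) = -5·(16³-6·16·(64/5)²+4·(64/5)³)/(24·100000) = 528/78125 rad
Superposition: θ = Σ θ_i = 117651/12500000 rad ≈ 0.009412 rad

θ(64/5) = 117651/12500000 rad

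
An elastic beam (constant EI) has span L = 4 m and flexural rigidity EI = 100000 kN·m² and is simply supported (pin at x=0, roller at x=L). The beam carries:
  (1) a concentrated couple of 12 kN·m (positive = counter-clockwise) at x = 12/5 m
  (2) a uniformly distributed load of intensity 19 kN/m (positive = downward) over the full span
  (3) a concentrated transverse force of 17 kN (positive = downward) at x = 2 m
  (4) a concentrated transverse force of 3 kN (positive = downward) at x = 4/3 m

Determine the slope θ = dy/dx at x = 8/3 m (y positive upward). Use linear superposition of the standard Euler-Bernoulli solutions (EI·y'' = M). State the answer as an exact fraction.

θ(8/3) = 78221/202500000 rad

Load 1 — applied couple M₀=12 kN·m at a=12/5 m (b=L-a=8/5):
  θ_1 = (M₀x²/(2L)-M₀(x-a)+C₁)/EI  [x>a] with C₁=M₀(3b²-L²)/(6L)=-104/25 = (12·(8/3)²/(2·4)-12·((8/3)-(12/5))+(-104/25))/100000 = 31/937500 rad
Load 2 — uniform load w=19 kN/m over full span:
  θ_2 = -w(L³-6Lx²+4x³)/(24EI) = -19·(4³-6·4·(8/3)²+4·(8/3)³)/(24·100000) = 247/1012500 rad
Load 3 — point force P=17 kN at a=2 m (b=L-a=2):
  θ_3 = -Pa(2L²-6Lx+3x²+a²)/(6LEI)  [x>a] = -17·2·(2·4²-6·4·(8/3)+3·(8/3)²+2²)/(6·4·100000) = 17/180000 rad
Load 4 — point force P=3 kN at a=4/3 m (b=L-a=8/3):
  θ_4 = -Pa(2L²-6Lx+3x²+a²)/(6LEI)  [x>a] = -3·(4/3)·(2·4²-6·4·(8/3)+3·(8/3)²+(4/3)²)/(6·4·100000) = 1/67500 rad
Superposition: θ = Σ θ_i = 78221/202500000 rad ≈ 0.000386 rad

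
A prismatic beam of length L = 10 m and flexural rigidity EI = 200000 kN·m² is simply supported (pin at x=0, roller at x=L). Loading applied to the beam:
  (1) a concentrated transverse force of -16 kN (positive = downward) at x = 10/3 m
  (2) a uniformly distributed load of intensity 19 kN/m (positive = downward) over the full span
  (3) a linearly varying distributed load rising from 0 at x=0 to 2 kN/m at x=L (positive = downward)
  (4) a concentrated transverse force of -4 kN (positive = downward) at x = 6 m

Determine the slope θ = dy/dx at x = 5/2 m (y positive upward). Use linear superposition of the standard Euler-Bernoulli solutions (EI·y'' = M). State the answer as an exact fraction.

Load 1 — point force P=-16 kN at a=10/3 m (b=L-a=20/3):
  θ_1 = -Pb(L²-b²-3x²)/(6LEI)  [x≤a] = -(-16)·(20/3)·(10²-(20/3)²-3·(5/2)²)/(6·10·200000) = 53/162000 rad
Load 2 — uniform load w=19 kN/m over full span:
  θ_2 = -w(L³-6Lx²+4x³)/(24EI) = -19·(10³-6·10·(5/2)²+4·(5/2)³)/(24·200000) = -209/76800 rad
Load 3 — triangular load w₀=2 kN/m (0→w₀ over full span):
  θ_3 = -w₀(7L⁴-30L²x²+15x⁴)/(360LEI) = -2·(7·10⁴-30·10²·(5/2)²+15·(5/2)⁴)/(360·10·200000) = -1327/9216000 rad
Load 4 — point force P=-4 kN at a=6 m (b=L-a=4):
  θ_4 = -Pb(L²-b²-3x²)/(6LEI)  [x≤a] = -(-4)·4·(10²-4²-3·(5/2)²)/(6·10·200000) = 87/1000000 rad
Superposition: θ = Σ θ_i = -25413859/10368000000 rad ≈ -0.002451 rad

θ(5/2) = -25413859/10368000000 rad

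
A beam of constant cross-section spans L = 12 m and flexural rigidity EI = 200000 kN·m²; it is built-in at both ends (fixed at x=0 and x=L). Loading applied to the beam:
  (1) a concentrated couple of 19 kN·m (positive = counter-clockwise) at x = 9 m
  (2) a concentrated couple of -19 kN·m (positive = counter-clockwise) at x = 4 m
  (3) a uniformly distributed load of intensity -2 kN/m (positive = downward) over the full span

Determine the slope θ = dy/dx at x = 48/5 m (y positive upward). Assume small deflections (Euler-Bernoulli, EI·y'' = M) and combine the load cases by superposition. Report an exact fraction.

Load 1 — applied couple M₀=19 kN·m at a=9 m (b=L-a=3):
  θ_1 = (R_Ax²/2 - M_Ax - M₀(x-a))/EI  [x>a] with R_A=57/32, M_A=95/16 = ((57/32)·(48/5)²/2 - (95/16)·(48/5) - 19·((48/5)-9))/200000 = 171/2500000 rad
Load 2 — applied couple M₀=-19 kN·m at a=4 m (b=L-a=8):
  θ_2 = (R_Ax²/2 - M_Ax - M₀(x-a))/EI  [x>a] with R_A=-19/9, M_A=0 = ((-19/9)·(48/5)²/2 - 0·(48/5) - (-19)·((48/5)-4))/200000 = 57/1250000 rad
Load 3 — uniform load w=-2 kN/m over full span:
  θ_3 = -wx(L-x)(L-2x)/(12EI) = -(-2)·(48/5)·(12-(48/5))·(12-2·(48/5))/(12·200000) = -54/390625 rad
Superposition: θ = Σ θ_i = -303/12500000 rad ≈ -0.000024 rad

θ(48/5) = -303/12500000 rad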